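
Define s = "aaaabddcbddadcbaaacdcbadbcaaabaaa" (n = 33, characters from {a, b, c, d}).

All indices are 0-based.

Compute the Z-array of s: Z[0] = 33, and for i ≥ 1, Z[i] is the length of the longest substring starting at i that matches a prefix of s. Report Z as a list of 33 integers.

[33, 3, 2, 1, 0, 0, 0, 0, 0, 0, 0, 1, 0, 0, 0, 3, 2, 1, 0, 0, 0, 0, 1, 0, 0, 0, 3, 2, 1, 0, 3, 2, 1]

Z[0]=33
i=1: i≥r, start 0; Z[1]=3 extend→box=[1,4)
i=2: min(r-i=2, Z[1]=3)=2; Z[2]=2
i=3: min(r-i=1, Z[2]=2)=1; Z[3]=1
i=4: i≥r, start 0; Z[4]=0
i=5: i≥r, start 0; Z[5]=0
i=6: i≥r, start 0; Z[6]=0
i=7: i≥r, start 0; Z[7]=0
i=8: i≥r, start 0; Z[8]=0
i=9: i≥r, start 0; Z[9]=0
i=10: i≥r, start 0; Z[10]=0
i=11: i≥r, start 0; Z[11]=1 extend→box=[11,12)
i=12: i≥r, start 0; Z[12]=0
i=13: i≥r, start 0; Z[13]=0
i=14: i≥r, start 0; Z[14]=0
i=15: i≥r, start 0; Z[15]=3 extend→box=[15,18)
i=16: min(r-i=2, Z[1]=3)=2; Z[16]=2
i=17: min(r-i=1, Z[2]=2)=1; Z[17]=1
i=18: i≥r, start 0; Z[18]=0
i=19: i≥r, start 0; Z[19]=0
i=20: i≥r, start 0; Z[20]=0
i=21: i≥r, start 0; Z[21]=0
i=22: i≥r, start 0; Z[22]=1 extend→box=[22,23)
i=23: i≥r, start 0; Z[23]=0
i=24: i≥r, start 0; Z[24]=0
i=25: i≥r, start 0; Z[25]=0
i=26: i≥r, start 0; Z[26]=3 extend→box=[26,29)
i=27: min(r-i=2, Z[1]=3)=2; Z[27]=2
i=28: min(r-i=1, Z[2]=2)=1; Z[28]=1
i=29: i≥r, start 0; Z[29]=0
i=30: i≥r, start 0; Z[30]=3 extend→box=[30,33)
i=31: min(r-i=2, Z[1]=3)=2; Z[31]=2
i=32: min(r-i=1, Z[2]=2)=1; Z[32]=1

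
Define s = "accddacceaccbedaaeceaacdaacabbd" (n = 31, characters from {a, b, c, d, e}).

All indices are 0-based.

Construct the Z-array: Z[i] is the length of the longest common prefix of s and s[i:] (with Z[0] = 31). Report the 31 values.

Z[0]=31
i=1: fresh scan; Z[1]=0
i=2: fresh scan; Z[2]=0
i=3: fresh scan; Z[3]=0
i=4: fresh scan; Z[4]=0
i=5: fresh scan; Z[5]=3 grow→box=[5,8)
i=6: min(r-i=2, Z[1]=0)=0; Z[6]=0
i=7: min(r-i=1, Z[2]=0)=0; Z[7]=0
i=8: fresh scan; Z[8]=0
i=9: fresh scan; Z[9]=3 grow→box=[9,12)
i=10: min(r-i=2, Z[1]=0)=0; Z[10]=0
i=11: min(r-i=1, Z[2]=0)=0; Z[11]=0
i=12: fresh scan; Z[12]=0
i=13: fresh scan; Z[13]=0
i=14: fresh scan; Z[14]=0
i=15: fresh scan; Z[15]=1 grow→box=[15,16)
i=16: fresh scan; Z[16]=1 grow→box=[16,17)
i=17: fresh scan; Z[17]=0
i=18: fresh scan; Z[18]=0
i=19: fresh scan; Z[19]=0
i=20: fresh scan; Z[20]=1 grow→box=[20,21)
i=21: fresh scan; Z[21]=2 grow→box=[21,23)
i=22: min(r-i=1, Z[1]=0)=0; Z[22]=0
i=23: fresh scan; Z[23]=0
i=24: fresh scan; Z[24]=1 grow→box=[24,25)
i=25: fresh scan; Z[25]=2 grow→box=[25,27)
i=26: min(r-i=1, Z[1]=0)=0; Z[26]=0
i=27: fresh scan; Z[27]=1 grow→box=[27,28)
i=28: fresh scan; Z[28]=0
i=29: fresh scan; Z[29]=0
i=30: fresh scan; Z[30]=0

[31, 0, 0, 0, 0, 3, 0, 0, 0, 3, 0, 0, 0, 0, 0, 1, 1, 0, 0, 0, 1, 2, 0, 0, 1, 2, 0, 1, 0, 0, 0]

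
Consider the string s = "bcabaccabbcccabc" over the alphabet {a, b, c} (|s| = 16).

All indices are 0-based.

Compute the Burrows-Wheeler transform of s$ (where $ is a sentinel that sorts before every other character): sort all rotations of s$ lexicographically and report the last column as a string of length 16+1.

rank  rotation           last
    0  $bcabaccabbcccabc  c
    1  abaccabbcccabc$bc  c
    2  abbcccabc$bcabacc  c
    3  abc$bcabaccabbccc  c
    4  accabbcccabc$bcab  b
    5  baccabbcccabc$bca  a
    6  bbcccabc$bcabacca  a
    7  bc$bcabaccabbccca  a
    8  bcabaccabbcccabc$  $
    9  bcccabc$bcabaccab  b
   10  c$bcabaccabbcccab  b
   11  cabaccabbcccabc$b  b
   12  cabbcccabc$bcabac  c
   13  cabc$bcabaccabbcc  c
   14  ccabbcccabc$bcaba  a
   15  ccabc$bcabaccabbc  c
   16  cccabc$bcabaccabb  b

ccccbaaa$bbbccacb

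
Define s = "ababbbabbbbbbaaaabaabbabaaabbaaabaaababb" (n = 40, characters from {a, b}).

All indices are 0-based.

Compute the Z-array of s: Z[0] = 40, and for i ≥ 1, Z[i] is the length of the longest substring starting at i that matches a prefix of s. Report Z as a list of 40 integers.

Z[0]=40
i=1: outside box; Z[1]=0
i=2: outside box; Z[2]=2 scan→box=[2,4)
i=3: min(r-i=1, Z[1]=0)=0; Z[3]=0
i=4: outside box; Z[4]=0
i=5: outside box; Z[5]=0
i=6: outside box; Z[6]=2 scan→box=[6,8)
i=7: min(r-i=1, Z[1]=0)=0; Z[7]=0
i=8: outside box; Z[8]=0
i=9: outside box; Z[9]=0
i=10: outside box; Z[10]=0
i=11: outside box; Z[11]=0
i=12: outside box; Z[12]=0
i=13: outside box; Z[13]=1 scan→box=[13,14)
i=14: outside box; Z[14]=1 scan→box=[14,15)
i=15: outside box; Z[15]=1 scan→box=[15,16)
i=16: outside box; Z[16]=3 scan→box=[16,19)
i=17: min(r-i=2, Z[1]=0)=0; Z[17]=0
i=18: min(r-i=1, Z[2]=2)=1; Z[18]=1
i=19: outside box; Z[19]=2 scan→box=[19,21)
i=20: min(r-i=1, Z[1]=0)=0; Z[20]=0
i=21: outside box; Z[21]=0
i=22: outside box; Z[22]=3 scan→box=[22,25)
i=23: min(r-i=2, Z[1]=0)=0; Z[23]=0
i=24: min(r-i=1, Z[2]=2)=1; Z[24]=1
i=25: outside box; Z[25]=1 scan→box=[25,26)
i=26: outside box; Z[26]=2 scan→box=[26,28)
i=27: min(r-i=1, Z[1]=0)=0; Z[27]=0
i=28: outside box; Z[28]=0
i=29: outside box; Z[29]=1 scan→box=[29,30)
i=30: outside box; Z[30]=1 scan→box=[30,31)
i=31: outside box; Z[31]=3 scan→box=[31,34)
i=32: min(r-i=2, Z[1]=0)=0; Z[32]=0
i=33: min(r-i=1, Z[2]=2)=1; Z[33]=1
i=34: outside box; Z[34]=1 scan→box=[34,35)
i=35: outside box; Z[35]=5 scan→box=[35,40)
i=36: min(r-i=4, Z[1]=0)=0; Z[36]=0
i=37: min(r-i=3, Z[2]=2)=2; Z[37]=2
i=38: min(r-i=2, Z[3]=0)=0; Z[38]=0
i=39: min(r-i=1, Z[4]=0)=0; Z[39]=0

[40, 0, 2, 0, 0, 0, 2, 0, 0, 0, 0, 0, 0, 1, 1, 1, 3, 0, 1, 2, 0, 0, 3, 0, 1, 1, 2, 0, 0, 1, 1, 3, 0, 1, 1, 5, 0, 2, 0, 0]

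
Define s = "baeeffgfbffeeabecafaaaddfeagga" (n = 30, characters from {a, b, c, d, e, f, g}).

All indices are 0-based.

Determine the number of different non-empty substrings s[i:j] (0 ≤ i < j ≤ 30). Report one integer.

rank | idx | suffix
   0 |  29 | a
   1 |  19 | aaaddfeagga
   2 |  20 | aaddfeagga
   3 |  13 | abecafaaaddfeagga
   4 |  21 | addfeagga
   5 |   1 | aeeffgfbffeeabecafaaaddfeagga
   6 |  17 | afaaaddfeagga
   7 |  26 | agga
   8 |   0 | baeeffgfbffeeabecafaaaddfeagga
   9 |  14 | becafaaaddfeagga
  10 |   8 | bffeeabecafaaaddfeagga
  11 |  16 | cafaaaddfeagga
  12 |  22 | ddfeagga
  13 |  23 | dfeagga
  14 |  12 | eabecafaaaddfeagga
  15 |  25 | eagga
  16 |  15 | ecafaaaddfeagga
  17 |  11 | eeabecafaaaddfeagga
  18 |   2 | eeffgfbffeeabecafaaaddfeagga
  19 |   3 | effgfbffeeabecafaaaddfeagga
  20 |  18 | faaaddfeagga
  21 |   7 | fbffeeabecafaaaddfeagga
  22 |  24 | feagga
  23 |  10 | feeabecafaaaddfeagga
  24 |   9 | ffeeabecafaaaddfeagga
  25 |   4 | ffgfbffeeabecafaaaddfeagga
  26 |   5 | fgfbffeeabecafaaaddfeagga
  27 |  28 | ga
  28 |   6 | gfbffeeabecafaaaddfeagga
  29 |  27 | gga

SA = [29, 19, 20, 13, 21, 1, 17, 26, 0, 14, 8, 16, 22, 23, 12, 25, 15, 11, 2, 3, 18, 7, 24, 10, 9, 4, 5, 28, 6, 27]
[i] adj suffixes → lcp
  [1] 29/19 → 1 ('a')
  [2] 19/20 → 2 ('aa')
  [3] 20/13 → 1 ('a')
  [4] 13/21 → 1 ('a')
  [5] 21/1 → 1 ('a')
  [6] 1/17 → 1 ('a')
  [7] 17/26 → 1 ('a')
  [8] 26/0 → 0 ('')
  [9] 0/14 → 1 ('b')
  [10] 14/8 → 1 ('b')
  [11] 8/16 → 0 ('')
  [12] 16/22 → 0 ('')
  [13] 22/23 → 1 ('d')
  [14] 23/12 → 0 ('')
  [15] 12/25 → 2 ('ea')
  [16] 25/15 → 1 ('e')
  [17] 15/11 → 1 ('e')
  [18] 11/2 → 2 ('ee')
  [19] 2/3 → 1 ('e')
  [20] 3/18 → 0 ('')
  [21] 18/7 → 1 ('f')
  [22] 7/24 → 1 ('f')
  [23] 24/10 → 2 ('fe')
  [24] 10/9 → 1 ('f')
  [25] 9/4 → 2 ('ff')
  [26] 4/5 → 1 ('f')
  [27] 5/28 → 0 ('')
  [28] 28/6 → 1 ('g')
  [29] 6/27 → 1 ('g')

n(n+1)/2 = 30·31/2 = 465
Σ LCP = 0 + 1 + 2 + 1 + 1 + 1 + 1 + 1 + 0 + 1 + 1 + 0 + 0 + 1 + 0 + 2 + 1 + 1 + 2 + 1 + 0 + 1 + 1 + 2 + 1 + 2 + 1 + 0 + 1 + 1 = 28
distinct = 465 − 28 = 437

437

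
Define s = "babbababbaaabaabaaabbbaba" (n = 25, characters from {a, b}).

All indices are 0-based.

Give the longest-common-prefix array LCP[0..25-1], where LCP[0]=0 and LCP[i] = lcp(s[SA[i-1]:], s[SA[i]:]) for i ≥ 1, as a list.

[0, 1, 4, 2, 5, 3, 1, 3, 4, 3, 2, 4, 3, 0, 2, 5, 3, 2, 4, 3, 5, 1, 3, 5, 2]

rank→(start, suffix):
  0 → (24, 'a')
  1 → (9, 'aaabaabaaabbbaba')
  2 → (16, 'aaabbbaba')
  3 → (13, 'aabaaabbbaba')
  4 → (10, 'aabaabaaabbbaba')
  5 → (17, 'aabbbaba')
  6 → (22, 'aba')
  7 → (14, 'abaaabbbaba')
  8 → (11, 'abaabaaabbbaba')
  9 → (4, 'ababbaaabaabaaabbbaba')
  10 → (6, 'abbaaabaabaaabbbaba')
  11 → (1, 'abbababbaaabaabaaabbbaba')
  12 → (18, 'abbbaba')
  13 → (23, 'ba')
  14 → (8, 'baaabaabaaabbbaba')
  15 → (15, 'baaabbbaba')
  16 → (12, 'baabaaabbbaba')
  17 → (21, 'baba')
  18 → (3, 'bababbaaabaabaaabbbaba')
  19 → (5, 'babbaaabaabaaabbbaba')
  20 → (0, 'babbababbaaabaabaaabbbaba')
  21 → (7, 'bbaaabaabaaabbbaba')
  22 → (20, 'bbaba')
  23 → (2, 'bbababbaaabaabaaabbbaba')
  24 → (19, 'bbbaba')

SA = [24, 9, 16, 13, 10, 17, 22, 14, 11, 4, 6, 1, 18, 23, 8, 15, 12, 21, 3, 5, 0, 7, 20, 2, 19]
[i] adj suffixes → lcp
  [1] 24/9 → 1 ('a')
  [2] 9/16 → 4 ('aaab')
  [3] 16/13 → 2 ('aa')
  [4] 13/10 → 5 ('aabaa')
  [5] 10/17 → 3 ('aab')
  [6] 17/22 → 1 ('a')
  [7] 22/14 → 3 ('aba')
  [8] 14/11 → 4 ('abaa')
  [9] 11/4 → 3 ('aba')
  [10] 4/6 → 2 ('ab')
  [11] 6/1 → 4 ('abba')
  [12] 1/18 → 3 ('abb')
  [13] 18/23 → 0 ('')
  [14] 23/8 → 2 ('ba')
  [15] 8/15 → 5 ('baaab')
  [16] 15/12 → 3 ('baa')
  [17] 12/21 → 2 ('ba')
  [18] 21/3 → 4 ('baba')
  [19] 3/5 → 3 ('bab')
  [20] 5/0 → 5 ('babba')
  [21] 0/7 → 1 ('b')
  [22] 7/20 → 3 ('bba')
  [23] 20/2 → 5 ('bbaba')
  [24] 2/19 → 2 ('bb')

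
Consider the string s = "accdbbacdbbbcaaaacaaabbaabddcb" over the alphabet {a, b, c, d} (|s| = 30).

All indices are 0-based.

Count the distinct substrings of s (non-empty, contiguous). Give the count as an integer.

rank→(start, suffix):
  0 → (13, 'aaaacaaabbaabddcb')
  1 → (18, 'aaabbaabddcb')
  2 → (14, 'aaacaaabbaabddcb')
  3 → (19, 'aabbaabddcb')
  4 → (23, 'aabddcb')
  5 → (15, 'aacaaabbaabddcb')
  6 → (20, 'abbaabddcb')
  7 → (24, 'abddcb')
  8 → (16, 'acaaabbaabddcb')
  9 → (0, 'accdbbacdbbbcaaaacaaabbaabddcb')
  10 → (6, 'acdbbbcaaaacaaabbaabddcb')
  11 → (29, 'b')
  12 → (22, 'baabddcb')
  13 → (5, 'bacdbbbcaaaacaaabbaabddcb')
  14 → (21, 'bbaabddcb')
  15 → (4, 'bbacdbbbcaaaacaaabbaabddcb')
  16 → (9, 'bbbcaaaacaaabbaabddcb')
  17 → (10, 'bbcaaaacaaabbaabddcb')
  18 → (11, 'bcaaaacaaabbaabddcb')
  19 → (25, 'bddcb')
  20 → (12, 'caaaacaaabbaabddcb')
  21 → (17, 'caaabbaabddcb')
  22 → (28, 'cb')
  23 → (1, 'ccdbbacdbbbcaaaacaaabbaabddcb')
  24 → (2, 'cdbbacdbbbcaaaacaaabbaabddcb')
  25 → (7, 'cdbbbcaaaacaaabbaabddcb')
  26 → (3, 'dbbacdbbbcaaaacaaabbaabddcb')
  27 → (8, 'dbbbcaaaacaaabbaabddcb')
  28 → (27, 'dcb')
  29 → (26, 'ddcb')

SA = [13, 18, 14, 19, 23, 15, 20, 24, 16, 0, 6, 29, 22, 5, 21, 4, 9, 10, 11, 25, 12, 17, 28, 1, 2, 7, 3, 8, 27, 26]
[i] adj suffixes → lcp
  [1] 13/18 → 3 ('aaa')
  [2] 18/14 → 3 ('aaa')
  [3] 14/19 → 2 ('aa')
  [4] 19/23 → 3 ('aab')
  [5] 23/15 → 2 ('aa')
  [6] 15/20 → 1 ('a')
  [7] 20/24 → 2 ('ab')
  [8] 24/16 → 1 ('a')
  [9] 16/0 → 2 ('ac')
  [10] 0/6 → 2 ('ac')
  [11] 6/29 → 0 ('')
  [12] 29/22 → 1 ('b')
  [13] 22/5 → 2 ('ba')
  [14] 5/21 → 1 ('b')
  [15] 21/4 → 3 ('bba')
  [16] 4/9 → 2 ('bb')
  [17] 9/10 → 2 ('bb')
  [18] 10/11 → 1 ('b')
  [19] 11/25 → 1 ('b')
  [20] 25/12 → 0 ('')
  [21] 12/17 → 4 ('caaa')
  [22] 17/28 → 1 ('c')
  [23] 28/1 → 1 ('c')
  [24] 1/2 → 1 ('c')
  [25] 2/7 → 4 ('cdbb')
  [26] 7/3 → 0 ('')
  [27] 3/8 → 3 ('dbb')
  [28] 8/27 → 1 ('d')
  [29] 27/26 → 1 ('d')

n(n+1)/2 = 30·31/2 = 465
Σ LCP = 0 + 3 + 3 + 2 + 3 + 2 + 1 + 2 + 1 + 2 + 2 + 0 + 1 + 2 + 1 + 3 + 2 + 2 + 1 + 1 + 0 + 4 + 1 + 1 + 1 + 4 + 0 + 3 + 1 + 1 = 50
distinct = 465 − 50 = 415

415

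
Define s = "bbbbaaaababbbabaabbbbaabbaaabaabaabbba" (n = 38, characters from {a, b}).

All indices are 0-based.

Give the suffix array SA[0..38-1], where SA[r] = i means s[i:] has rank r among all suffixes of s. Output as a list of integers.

rank | idx | suffix
   0 |  37 | a
   1 |   4 | aaaababbbabaabbbbaabbaaabaabaabbba
   2 |  25 | aaabaabaabbba
   3 |   5 | aaababbbabaabbbbaabbaaabaabaabbba
   4 |  26 | aabaabaabbba
   5 |  29 | aabaabbba
   6 |   6 | aababbbabaabbbbaabbaaabaabaabbba
   7 |  21 | aabbaaabaabaabbba
   8 |  32 | aabbba
   9 |  15 | aabbbbaabbaaabaabaabbba
  10 |  27 | abaabaabbba
  11 |  30 | abaabbba
  12 |  13 | abaabbbbaabbaaabaabaabbba
  13 |   7 | ababbbabaabbbbaabbaaabaabaabbba
  14 |  22 | abbaaabaabaabbba
  15 |  33 | abbba
  16 |   9 | abbbabaabbbbaabbaaabaabaabbba
  17 |  16 | abbbbaabbaaabaabaabbba
  18 |  36 | ba
  19 |   3 | baaaababbbabaabbbbaabbaaabaabaabbba
  20 |  24 | baaabaabaabbba
  21 |  28 | baabaabbba
  22 |  20 | baabbaaabaabaabbba
  23 |  31 | baabbba
  24 |  14 | baabbbbaabbaaabaabaabbba
  25 |  12 | babaabbbbaabbaaabaabaabbba
  26 |   8 | babbbabaabbbbaabbaaabaabaabbba
  27 |  35 | bba
  28 |   2 | bbaaaababbbabaabbbbaabbaaabaabaabbba
  29 |  23 | bbaaabaabaabbba
  30 |  19 | bbaabbaaabaabaabbba
  31 |  11 | bbabaabbbbaabbaaabaabaabbba
  32 |  34 | bbba
  33 |   1 | bbbaaaababbbabaabbbbaabbaaabaabaabbba
  34 |  18 | bbbaabbaaabaabaabbba
  35 |  10 | bbbabaabbbbaabbaaabaabaabbba
  36 |   0 | bbbbaaaababbbabaabbbbaabbaaabaabaabbba
  37 |  17 | bbbbaabbaaabaabaabbba

[37, 4, 25, 5, 26, 29, 6, 21, 32, 15, 27, 30, 13, 7, 22, 33, 9, 16, 36, 3, 24, 28, 20, 31, 14, 12, 8, 35, 2, 23, 19, 11, 34, 1, 18, 10, 0, 17]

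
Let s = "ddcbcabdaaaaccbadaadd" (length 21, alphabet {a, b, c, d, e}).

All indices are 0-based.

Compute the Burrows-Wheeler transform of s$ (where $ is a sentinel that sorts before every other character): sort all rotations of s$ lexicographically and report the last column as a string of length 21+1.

rank  rotation                last
    0  $ddcbcabdaaaaccbadaadd  d
    1  aaaaccbadaadd$ddcbcabd  d
    2  aaaccbadaadd$ddcbcabda  a
    3  aaccbadaadd$ddcbcabdaa  a
    4  aadd$ddcbcabdaaaaccbad  d
    5  abdaaaaccbadaadd$ddcbc  c
    6  accbadaadd$ddcbcabdaaa  a
    7  adaadd$ddcbcabdaaaaccb  b
    8  add$ddcbcabdaaaaccbada  a
    9  badaadd$ddcbcabdaaaacc  c
   10  bcabdaaaaccbadaadd$ddc  c
   11  bdaaaaccbadaadd$ddcbca  a
   12  cabdaaaaccbadaadd$ddcb  b
   13  cbadaadd$ddcbcabdaaaac  c
   14  cbcabdaaaaccbadaadd$dd  d
   15  ccbadaadd$ddcbcabdaaaa  a
   16  d$ddcbcabdaaaaccbadaad  d
   17  daaaaccbadaadd$ddcbcab  b
   18  daadd$ddcbcabdaaaaccba  a
   19  dcbcabdaaaaccbadaadd$d  d
   20  dd$ddcbcabdaaaaccbadaa  a
   21  ddcbcabdaaaaccbadaadd$  $

ddaadcabaccabcdadbada$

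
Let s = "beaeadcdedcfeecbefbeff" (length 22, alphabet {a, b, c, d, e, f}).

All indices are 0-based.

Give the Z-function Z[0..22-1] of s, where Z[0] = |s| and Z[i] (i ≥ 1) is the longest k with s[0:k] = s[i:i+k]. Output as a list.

Z[0]=22
i=1: i≥r, start 0; Z[1]=0
i=2: i≥r, start 0; Z[2]=0
i=3: i≥r, start 0; Z[3]=0
i=4: i≥r, start 0; Z[4]=0
i=5: i≥r, start 0; Z[5]=0
i=6: i≥r, start 0; Z[6]=0
i=7: i≥r, start 0; Z[7]=0
i=8: i≥r, start 0; Z[8]=0
i=9: i≥r, start 0; Z[9]=0
i=10: i≥r, start 0; Z[10]=0
i=11: i≥r, start 0; Z[11]=0
i=12: i≥r, start 0; Z[12]=0
i=13: i≥r, start 0; Z[13]=0
i=14: i≥r, start 0; Z[14]=0
i=15: i≥r, start 0; Z[15]=2 grow→box=[15,17)
i=16: min(r-i=1, Z[1]=0)=0; Z[16]=0
i=17: i≥r, start 0; Z[17]=0
i=18: i≥r, start 0; Z[18]=2 grow→box=[18,20)
i=19: min(r-i=1, Z[1]=0)=0; Z[19]=0
i=20: i≥r, start 0; Z[20]=0
i=21: i≥r, start 0; Z[21]=0

[22, 0, 0, 0, 0, 0, 0, 0, 0, 0, 0, 0, 0, 0, 0, 2, 0, 0, 2, 0, 0, 0]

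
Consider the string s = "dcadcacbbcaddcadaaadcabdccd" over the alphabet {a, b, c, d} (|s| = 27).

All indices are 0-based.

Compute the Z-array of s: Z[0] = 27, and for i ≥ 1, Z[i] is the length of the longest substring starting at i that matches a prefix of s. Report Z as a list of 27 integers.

Z[0]=27
i=1: fresh scan; Z[1]=0
i=2: fresh scan; Z[2]=0
i=3: fresh scan; Z[3]=3 grow→box=[3,6)
i=4: min(r-i=2, Z[1]=0)=0; Z[4]=0
i=5: min(r-i=1, Z[2]=0)=0; Z[5]=0
i=6: fresh scan; Z[6]=0
i=7: fresh scan; Z[7]=0
i=8: fresh scan; Z[8]=0
i=9: fresh scan; Z[9]=0
i=10: fresh scan; Z[10]=0
i=11: fresh scan; Z[11]=1 grow→box=[11,12)
i=12: fresh scan; Z[12]=4 grow→box=[12,16)
i=13: min(r-i=3, Z[1]=0)=0; Z[13]=0
i=14: min(r-i=2, Z[2]=0)=0; Z[14]=0
i=15: min(r-i=1, Z[3]=3)=1; Z[15]=1
i=16: fresh scan; Z[16]=0
i=17: fresh scan; Z[17]=0
i=18: fresh scan; Z[18]=0
i=19: fresh scan; Z[19]=3 grow→box=[19,22)
i=20: min(r-i=2, Z[1]=0)=0; Z[20]=0
i=21: min(r-i=1, Z[2]=0)=0; Z[21]=0
i=22: fresh scan; Z[22]=0
i=23: fresh scan; Z[23]=2 grow→box=[23,25)
i=24: min(r-i=1, Z[1]=0)=0; Z[24]=0
i=25: fresh scan; Z[25]=0
i=26: fresh scan; Z[26]=1 grow→box=[26,27)

[27, 0, 0, 3, 0, 0, 0, 0, 0, 0, 0, 1, 4, 0, 0, 1, 0, 0, 0, 3, 0, 0, 0, 2, 0, 0, 1]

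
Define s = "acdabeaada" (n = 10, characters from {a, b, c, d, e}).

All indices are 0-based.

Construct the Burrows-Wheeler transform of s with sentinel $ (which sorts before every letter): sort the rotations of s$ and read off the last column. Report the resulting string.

rank  rotation     last
    0  $acdabeaada  a
    1  a$acdabeaad  d
    2  aada$acdabe  e
    3  abeaada$acd  d
    4  acdabeaada$  $
    5  ada$acdabea  a
    6  beaada$acda  a
    7  cdabeaada$a  a
    8  da$acdabeaa  a
    9  dabeaada$ac  c
   10  eaada$acdab  b

aded$aaaacb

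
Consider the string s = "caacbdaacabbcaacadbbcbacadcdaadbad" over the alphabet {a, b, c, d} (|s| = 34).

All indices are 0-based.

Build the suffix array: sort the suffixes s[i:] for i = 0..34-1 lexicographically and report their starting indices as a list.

sorted suffixes:
  #0 SA[0]=6  'aacabbcaacadbbcbacadcdaadbad'
  #1 SA[1]=13  'aacadbbcbacadcdaadbad'
  #2 SA[2]=1  'aacbdaacabbcaacadbbcbacadcdaadbad'
  #3 SA[3]=28  'aadbad'
  #4 SA[4]=9  'abbcaacadbbcbacadcdaadbad'
  #5 SA[5]=7  'acabbcaacadbbcbacadcdaadbad'
  #6 SA[6]=14  'acadbbcbacadcdaadbad'
  #7 SA[7]=22  'acadcdaadbad'
  #8 SA[8]=2  'acbdaacabbcaacadbbcbacadcdaadbad'
  #9 SA[9]=32  'ad'
  #10 SA[10]=29  'adbad'
  #11 SA[11]=16  'adbbcbacadcdaadbad'
  #12 SA[12]=24  'adcdaadbad'
  #13 SA[13]=21  'bacadcdaadbad'
  #14 SA[14]=31  'bad'
  #15 SA[15]=10  'bbcaacadbbcbacadcdaadbad'
  #16 SA[16]=18  'bbcbacadcdaadbad'
  #17 SA[17]=11  'bcaacadbbcbacadcdaadbad'
  #18 SA[18]=19  'bcbacadcdaadbad'
  #19 SA[19]=4  'bdaacabbcaacadbbcbacadcdaadbad'
  #20 SA[20]=12  'caacadbbcbacadcdaadbad'
  #21 SA[21]=0  'caacbdaacabbcaacadbbcbacadcdaadbad'
  #22 SA[22]=8  'cabbcaacadbbcbacadcdaadbad'
  #23 SA[23]=15  'cadbbcbacadcdaadbad'
  #24 SA[24]=23  'cadcdaadbad'
  #25 SA[25]=20  'cbacadcdaadbad'
  #26 SA[26]=3  'cbdaacabbcaacadbbcbacadcdaadbad'
  #27 SA[27]=26  'cdaadbad'
  #28 SA[28]=33  'd'
  #29 SA[29]=5  'daacabbcaacadbbcbacadcdaadbad'
  #30 SA[30]=27  'daadbad'
  #31 SA[31]=30  'dbad'
  #32 SA[32]=17  'dbbcbacadcdaadbad'
  #33 SA[33]=25  'dcdaadbad'

[6, 13, 1, 28, 9, 7, 14, 22, 2, 32, 29, 16, 24, 21, 31, 10, 18, 11, 19, 4, 12, 0, 8, 15, 23, 20, 3, 26, 33, 5, 27, 30, 17, 25]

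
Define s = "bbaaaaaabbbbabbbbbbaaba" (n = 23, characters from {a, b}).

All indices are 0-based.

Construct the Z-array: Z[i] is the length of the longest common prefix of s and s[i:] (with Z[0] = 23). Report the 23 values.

[23, 1, 0, 0, 0, 0, 0, 0, 2, 2, 3, 1, 0, 2, 2, 2, 2, 4, 1, 0, 0, 1, 0]

Z[0]=23
i=1: fresh scan; Z[1]=1 grow→box=[1,2)
i=2: fresh scan; Z[2]=0
i=3: fresh scan; Z[3]=0
i=4: fresh scan; Z[4]=0
i=5: fresh scan; Z[5]=0
i=6: fresh scan; Z[6]=0
i=7: fresh scan; Z[7]=0
i=8: fresh scan; Z[8]=2 grow→box=[8,10)
i=9: min(r-i=1, Z[1]=1)=1; Z[9]=2 grow→box=[9,11)
i=10: min(r-i=1, Z[1]=1)=1; Z[10]=3 grow→box=[10,13)
i=11: min(r-i=2, Z[1]=1)=1; Z[11]=1
i=12: min(r-i=1, Z[2]=0)=0; Z[12]=0
i=13: fresh scan; Z[13]=2 grow→box=[13,15)
i=14: min(r-i=1, Z[1]=1)=1; Z[14]=2 grow→box=[14,16)
i=15: min(r-i=1, Z[1]=1)=1; Z[15]=2 grow→box=[15,17)
i=16: min(r-i=1, Z[1]=1)=1; Z[16]=2 grow→box=[16,18)
i=17: min(r-i=1, Z[1]=1)=1; Z[17]=4 grow→box=[17,21)
i=18: min(r-i=3, Z[1]=1)=1; Z[18]=1
i=19: min(r-i=2, Z[2]=0)=0; Z[19]=0
i=20: min(r-i=1, Z[3]=0)=0; Z[20]=0
i=21: fresh scan; Z[21]=1 grow→box=[21,22)
i=22: fresh scan; Z[22]=0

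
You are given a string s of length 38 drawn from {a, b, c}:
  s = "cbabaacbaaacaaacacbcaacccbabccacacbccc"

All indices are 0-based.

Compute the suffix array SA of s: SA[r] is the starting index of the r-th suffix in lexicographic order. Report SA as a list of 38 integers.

[8, 12, 9, 13, 4, 20, 2, 26, 10, 14, 30, 5, 16, 32, 21, 7, 3, 1, 25, 18, 27, 34, 37, 11, 19, 29, 15, 31, 6, 0, 24, 17, 33, 36, 28, 23, 35, 22]

rank→(start, suffix):
  0 → (8, 'aaacaaacacbcaacccbabccacacbccc')
  1 → (12, 'aaacacbcaacccbabccacacbccc')
  2 → (9, 'aacaaacacbcaacccbabccacacbccc')
  3 → (13, 'aacacbcaacccbabccacacbccc')
  4 → (4, 'aacbaaacaaacacbcaacccbabccacacbccc')
  5 → (20, 'aacccbabccacacbccc')
  6 → (2, 'abaacbaaacaaacacbcaacccbabccacacbccc')
  7 → (26, 'abccacacbccc')
  8 → (10, 'acaaacacbcaacccbabccacacbccc')
  9 → (14, 'acacbcaacccbabccacacbccc')
  10 → (30, 'acacbccc')
  11 → (5, 'acbaaacaaacacbcaacccbabccacacbccc')
  12 → (16, 'acbcaacccbabccacacbccc')
  13 → (32, 'acbccc')
  14 → (21, 'acccbabccacacbccc')
  15 → (7, 'baaacaaacacbcaacccbabccacacbccc')
  16 → (3, 'baacbaaacaaacacbcaacccbabccacacbccc')
  17 → (1, 'babaacbaaacaaacacbcaacccbabccacacbccc')
  18 → (25, 'babccacacbccc')
  19 → (18, 'bcaacccbabccacacbccc')
  20 → (27, 'bccacacbccc')
  21 → (34, 'bccc')
  22 → (37, 'c')
  23 → (11, 'caaacacbcaacccbabccacacbccc')
  24 → (19, 'caacccbabccacacbccc')
  25 → (29, 'cacacbccc')
  26 → (15, 'cacbcaacccbabccacacbccc')
  27 → (31, 'cacbccc')
  28 → (6, 'cbaaacaaacacbcaacccbabccacacbccc')
  29 → (0, 'cbabaacbaaacaaacacbcaacccbabccacacbccc')
  30 → (24, 'cbabccacacbccc')
  31 → (17, 'cbcaacccbabccacacbccc')
  32 → (33, 'cbccc')
  33 → (36, 'cc')
  34 → (28, 'ccacacbccc')
  35 → (23, 'ccbabccacacbccc')
  36 → (35, 'ccc')
  37 → (22, 'cccbabccacacbccc')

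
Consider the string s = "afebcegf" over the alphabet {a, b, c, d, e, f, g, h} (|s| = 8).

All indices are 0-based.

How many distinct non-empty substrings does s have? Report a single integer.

rank | idx | suffix
   0 |   0 | afebcegf
   1 |   3 | bcegf
   2 |   4 | cegf
   3 |   2 | ebcegf
   4 |   5 | egf
   5 |   7 | f
   6 |   1 | febcegf
   7 |   6 | gf

SA = [0, 3, 4, 2, 5, 7, 1, 6]
i: (SA[i-1],SA[i]) lcp shared
  1: (0,3) 0 ''
  2: (3,4) 0 ''
  3: (4,2) 0 ''
  4: (2,5) 1 'e'
  5: (5,7) 0 ''
  6: (7,1) 1 'f'
  7: (1,6) 0 ''

n(n+1)/2 = 8·9/2 = 36
Σ LCP = 0 + 0 + 0 + 0 + 1 + 0 + 1 + 0 = 2
distinct = 36 − 2 = 34

34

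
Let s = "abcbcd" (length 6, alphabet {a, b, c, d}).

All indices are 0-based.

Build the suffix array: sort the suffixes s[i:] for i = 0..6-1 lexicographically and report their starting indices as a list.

[0, 1, 3, 2, 4, 5]

rank→(start, suffix):
  0 → (0, 'abcbcd')
  1 → (1, 'bcbcd')
  2 → (3, 'bcd')
  3 → (2, 'cbcd')
  4 → (4, 'cd')
  5 → (5, 'd')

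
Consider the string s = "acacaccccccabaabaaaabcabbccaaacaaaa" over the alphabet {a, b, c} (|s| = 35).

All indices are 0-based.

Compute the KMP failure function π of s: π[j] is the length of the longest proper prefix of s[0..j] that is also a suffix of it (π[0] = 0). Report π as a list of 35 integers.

π[0] = 0
j=1 s[j]='c': π[1]=0 (border '')
j=2 s[j]='a': π[2]=1 (border 'a')
j=3 s[j]='c': π[3]=2 (border 'ac')
j=4 s[j]='a': π[4]=3 (border 'aca')
j=5 s[j]='c': π[5]=4 (border 'acac')
j=6 s[j]='c': k: 4→2→0; π[6]=0 (border '')
j=7 s[j]='c': π[7]=0 (border '')
j=8 s[j]='c': π[8]=0 (border '')
j=9 s[j]='c': π[9]=0 (border '')
j=10 s[j]='c': π[10]=0 (border '')
j=11 s[j]='a': π[11]=1 (border 'a')
j=12 s[j]='b': k: 1→0; π[12]=0 (border '')
j=13 s[j]='a': π[13]=1 (border 'a')
j=14 s[j]='a': k: 1→0; π[14]=1 (border 'a')
j=15 s[j]='b': k: 1→0; π[15]=0 (border '')
j=16 s[j]='a': π[16]=1 (border 'a')
j=17 s[j]='a': k: 1→0; π[17]=1 (border 'a')
j=18 s[j]='a': k: 1→0; π[18]=1 (border 'a')
j=19 s[j]='a': k: 1→0; π[19]=1 (border 'a')
j=20 s[j]='b': k: 1→0; π[20]=0 (border '')
j=21 s[j]='c': π[21]=0 (border '')
j=22 s[j]='a': π[22]=1 (border 'a')
j=23 s[j]='b': k: 1→0; π[23]=0 (border '')
j=24 s[j]='b': π[24]=0 (border '')
j=25 s[j]='c': π[25]=0 (border '')
j=26 s[j]='c': π[26]=0 (border '')
j=27 s[j]='a': π[27]=1 (border 'a')
j=28 s[j]='a': k: 1→0; π[28]=1 (border 'a')
j=29 s[j]='a': k: 1→0; π[29]=1 (border 'a')
j=30 s[j]='c': π[30]=2 (border 'ac')
j=31 s[j]='a': π[31]=3 (border 'aca')
j=32 s[j]='a': k: 3→1→0; π[32]=1 (border 'a')
j=33 s[j]='a': k: 1→0; π[33]=1 (border 'a')
j=34 s[j]='a': k: 1→0; π[34]=1 (border 'a')

[0, 0, 1, 2, 3, 4, 0, 0, 0, 0, 0, 1, 0, 1, 1, 0, 1, 1, 1, 1, 0, 0, 1, 0, 0, 0, 0, 1, 1, 1, 2, 3, 1, 1, 1]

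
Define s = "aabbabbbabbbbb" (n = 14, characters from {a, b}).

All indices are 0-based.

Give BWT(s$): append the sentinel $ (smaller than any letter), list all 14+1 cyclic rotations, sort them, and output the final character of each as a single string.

b$abbbbbbabbaba

rank  rotation         last
    0  $aabbabbbabbbbb  b
    1  aabbabbbabbbbb$  $
    2  abbabbbabbbbb$a  a
    3  abbbabbbbb$aabb  b
    4  abbbbb$aabbabbb  b
    5  b$aabbabbbabbbb  b
    6  babbbabbbbb$aab  b
    7  babbbbb$aabbabb  b
    8  bb$aabbabbbabbb  b
    9  bbabbbabbbbb$aa  a
   10  bbabbbbb$aabbab  b
   11  bbb$aabbabbbabb  b
   12  bbbabbbbb$aabba  a
   13  bbbb$aabbabbbab  b
   14  bbbbb$aabbabbba  a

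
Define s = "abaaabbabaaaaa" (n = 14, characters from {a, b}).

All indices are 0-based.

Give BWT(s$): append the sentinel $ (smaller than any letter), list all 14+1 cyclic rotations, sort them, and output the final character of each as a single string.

aaaaabbab$aaaba

rank  rotation         last
    0  $abaaabbabaaaaa  a
    1  a$abaaabbabaaaa  a
    2  aa$abaaabbabaaa  a
    3  aaa$abaaabbabaa  a
    4  aaaa$abaaabbaba  a
    5  aaaaa$abaaabbab  b
    6  aaabbabaaaaa$ab  b
    7  aabbabaaaaa$aba  a
    8  abaaaaa$abaaabb  b
    9  abaaabbabaaaaa$  $
   10  abbabaaaaa$abaa  a
   11  baaaaa$abaaabba  a
   12  baaabbabaaaaa$a  a
   13  babaaaaa$abaaab  b
   14  bbabaaaaa$abaaa  a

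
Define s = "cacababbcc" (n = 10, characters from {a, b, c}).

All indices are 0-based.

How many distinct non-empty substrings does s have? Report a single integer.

sorted suffixes:
  #0 SA[0]=3  'ababbcc'
  #1 SA[1]=5  'abbcc'
  #2 SA[2]=1  'acababbcc'
  #3 SA[3]=4  'babbcc'
  #4 SA[4]=6  'bbcc'
  #5 SA[5]=7  'bcc'
  #6 SA[6]=9  'c'
  #7 SA[7]=2  'cababbcc'
  #8 SA[8]=0  'cacababbcc'
  #9 SA[9]=8  'cc'

SA = [3, 5, 1, 4, 6, 7, 9, 2, 0, 8]
[i] adj suffixes → lcp
  [1] 3/5 → 2 ('ab')
  [2] 5/1 → 1 ('a')
  [3] 1/4 → 0 ('')
  [4] 4/6 → 1 ('b')
  [5] 6/7 → 1 ('b')
  [6] 7/9 → 0 ('')
  [7] 9/2 → 1 ('c')
  [8] 2/0 → 2 ('ca')
  [9] 0/8 → 1 ('c')

n(n+1)/2 = 10·11/2 = 55
Σ LCP = 0 + 2 + 1 + 0 + 1 + 1 + 0 + 1 + 2 + 1 = 9
distinct = 55 − 9 = 46

46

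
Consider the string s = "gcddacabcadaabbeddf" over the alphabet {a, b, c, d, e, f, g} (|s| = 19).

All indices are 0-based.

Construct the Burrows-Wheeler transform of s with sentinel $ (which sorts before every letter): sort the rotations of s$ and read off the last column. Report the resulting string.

fdacdcaababgadcedbd$

rank  rotation              last
    0  $gcddacabcadaabbeddf  f
    1  aabbeddf$gcddacabcad  d
    2  abbeddf$gcddacabcada  a
    3  abcadaabbeddf$gcddac  c
    4  acabcadaabbeddf$gcdd  d
    5  adaabbeddf$gcddacabc  c
    6  bbeddf$gcddacabcadaa  a
    7  bcadaabbeddf$gcddaca  a
    8  beddf$gcddacabcadaab  b
    9  cabcadaabbeddf$gcdda  a
   10  cadaabbeddf$gcddacab  b
   11  cddacabcadaabbeddf$g  g
   12  daabbeddf$gcddacabca  a
   13  dacabcadaabbeddf$gcd  d
   14  ddacabcadaabbeddf$gc  c
   15  ddf$gcddacabcadaabbe  e
   16  df$gcddacabcadaabbed  d
   17  eddf$gcddacabcadaabb  b
   18  f$gcddacabcadaabbedd  d
   19  gcddacabcadaabbeddf$  $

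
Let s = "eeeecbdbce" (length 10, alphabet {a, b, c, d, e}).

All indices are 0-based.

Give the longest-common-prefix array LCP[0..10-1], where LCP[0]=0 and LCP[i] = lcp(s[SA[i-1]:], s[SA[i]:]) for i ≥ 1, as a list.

rank | idx | suffix
   0 |   7 | bce
   1 |   5 | bdbce
   2 |   4 | cbdbce
   3 |   8 | ce
   4 |   6 | dbce
   5 |   9 | e
   6 |   3 | ecbdbce
   7 |   2 | eecbdbce
   8 |   1 | eeecbdbce
   9 |   0 | eeeecbdbce

SA = [7, 5, 4, 8, 6, 9, 3, 2, 1, 0]
rank  pair      lcp
   1  s[7:],s[5:]  1  'b'
   2  s[5:],s[4:]  0  ''
   3  s[4:],s[8:]  1  'c'
   4  s[8:],s[6:]  0  ''
   5  s[6:],s[9:]  0  ''
   6  s[9:],s[3:]  1  'e'
   7  s[3:],s[2:]  1  'e'
   8  s[2:],s[1:]  2  'ee'
   9  s[1:],s[0:]  3  'eee'

[0, 1, 0, 1, 0, 0, 1, 1, 2, 3]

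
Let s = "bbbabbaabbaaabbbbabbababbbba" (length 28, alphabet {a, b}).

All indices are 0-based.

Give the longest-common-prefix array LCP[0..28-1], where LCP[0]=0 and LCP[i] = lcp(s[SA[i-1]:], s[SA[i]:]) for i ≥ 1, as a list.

[0, 1, 2, 4, 1, 2, 5, 4, 3, 6, 0, 2, 3, 2, 3, 5, 4, 1, 3, 4, 3, 4, 6, 2, 4, 7, 3, 5]

sorted suffixes:
  #0 SA[0]=27  'a'
  #1 SA[1]=10  'aaabbbbabbababbbba'
  #2 SA[2]=6  'aabbaaabbbbabbababbbba'
  #3 SA[3]=11  'aabbbbabbababbbba'
  #4 SA[4]=20  'ababbbba'
  #5 SA[5]=7  'abbaaabbbbabbababbbba'
  #6 SA[6]=3  'abbaabbaaabbbbabbababbbba'
  #7 SA[7]=17  'abbababbbba'
  #8 SA[8]=22  'abbbba'
  #9 SA[9]=12  'abbbbabbababbbba'
  #10 SA[10]=26  'ba'
  #11 SA[11]=9  'baaabbbbabbababbbba'
  #12 SA[12]=5  'baabbaaabbbbabbababbbba'
  #13 SA[13]=19  'bababbbba'
  #14 SA[14]=2  'babbaabbaaabbbbabbababbbba'
  #15 SA[15]=16  'babbababbbba'
  #16 SA[16]=21  'babbbba'
  #17 SA[17]=25  'bba'
  #18 SA[18]=8  'bbaaabbbbabbababbbba'
  #19 SA[19]=4  'bbaabbaaabbbbabbababbbba'
  #20 SA[20]=18  'bbababbbba'
  #21 SA[21]=1  'bbabbaabbaaabbbbabbababbbba'
  #22 SA[22]=15  'bbabbababbbba'
  #23 SA[23]=24  'bbba'
  #24 SA[24]=0  'bbbabbaabbaaabbbbabbababbbba'
  #25 SA[25]=14  'bbbabbababbbba'
  #26 SA[26]=23  'bbbba'
  #27 SA[27]=13  'bbbbabbababbbba'

SA = [27, 10, 6, 11, 20, 7, 3, 17, 22, 12, 26, 9, 5, 19, 2, 16, 21, 25, 8, 4, 18, 1, 15, 24, 0, 14, 23, 13]
[i] adj suffixes → lcp
  [1] 27/10 → 1 ('a')
  [2] 10/6 → 2 ('aa')
  [3] 6/11 → 4 ('aabb')
  [4] 11/20 → 1 ('a')
  [5] 20/7 → 2 ('ab')
  [6] 7/3 → 5 ('abbaa')
  [7] 3/17 → 4 ('abba')
  [8] 17/22 → 3 ('abb')
  [9] 22/12 → 6 ('abbbba')
  [10] 12/26 → 0 ('')
  [11] 26/9 → 2 ('ba')
  [12] 9/5 → 3 ('baa')
  [13] 5/19 → 2 ('ba')
  [14] 19/2 → 3 ('bab')
  [15] 2/16 → 5 ('babba')
  [16] 16/21 → 4 ('babb')
  [17] 21/25 → 1 ('b')
  [18] 25/8 → 3 ('bba')
  [19] 8/4 → 4 ('bbaa')
  [20] 4/18 → 3 ('bba')
  [21] 18/1 → 4 ('bbab')
  [22] 1/15 → 6 ('bbabba')
  [23] 15/24 → 2 ('bb')
  [24] 24/0 → 4 ('bbba')
  [25] 0/14 → 7 ('bbbabba')
  [26] 14/23 → 3 ('bbb')
  [27] 23/13 → 5 ('bbbba')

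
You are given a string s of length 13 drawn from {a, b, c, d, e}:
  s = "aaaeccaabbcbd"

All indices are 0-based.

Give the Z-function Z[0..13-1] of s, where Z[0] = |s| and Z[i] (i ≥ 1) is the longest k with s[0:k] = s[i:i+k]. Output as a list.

[13, 2, 1, 0, 0, 0, 2, 1, 0, 0, 0, 0, 0]

Z[0]=13
i=1: i≥r, start 0; Z[1]=2 grow→box=[1,3)
i=2: min(r-i=1, Z[1]=2)=1; Z[2]=1
i=3: i≥r, start 0; Z[3]=0
i=4: i≥r, start 0; Z[4]=0
i=5: i≥r, start 0; Z[5]=0
i=6: i≥r, start 0; Z[6]=2 grow→box=[6,8)
i=7: min(r-i=1, Z[1]=2)=1; Z[7]=1
i=8: i≥r, start 0; Z[8]=0
i=9: i≥r, start 0; Z[9]=0
i=10: i≥r, start 0; Z[10]=0
i=11: i≥r, start 0; Z[11]=0
i=12: i≥r, start 0; Z[12]=0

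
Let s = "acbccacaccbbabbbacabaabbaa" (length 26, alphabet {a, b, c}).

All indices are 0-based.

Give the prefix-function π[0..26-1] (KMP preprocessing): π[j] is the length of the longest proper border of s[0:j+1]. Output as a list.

π[0] = 0
j=1 s[j]='c': π[1]=0 (border '')
j=2 s[j]='b': π[2]=0 (border '')
j=3 s[j]='c': π[3]=0 (border '')
j=4 s[j]='c': π[4]=0 (border '')
j=5 s[j]='a': π[5]=1 (border 'a')
j=6 s[j]='c': π[6]=2 (border 'ac')
j=7 s[j]='a': k: 2→0; π[7]=1 (border 'a')
j=8 s[j]='c': π[8]=2 (border 'ac')
j=9 s[j]='c': k: 2→0; π[9]=0 (border '')
j=10 s[j]='b': π[10]=0 (border '')
j=11 s[j]='b': π[11]=0 (border '')
j=12 s[j]='a': π[12]=1 (border 'a')
j=13 s[j]='b': k: 1→0; π[13]=0 (border '')
j=14 s[j]='b': π[14]=0 (border '')
j=15 s[j]='b': π[15]=0 (border '')
j=16 s[j]='a': π[16]=1 (border 'a')
j=17 s[j]='c': π[17]=2 (border 'ac')
j=18 s[j]='a': k: 2→0; π[18]=1 (border 'a')
j=19 s[j]='b': k: 1→0; π[19]=0 (border '')
j=20 s[j]='a': π[20]=1 (border 'a')
j=21 s[j]='a': k: 1→0; π[21]=1 (border 'a')
j=22 s[j]='b': k: 1→0; π[22]=0 (border '')
j=23 s[j]='b': π[23]=0 (border '')
j=24 s[j]='a': π[24]=1 (border 'a')
j=25 s[j]='a': k: 1→0; π[25]=1 (border 'a')

[0, 0, 0, 0, 0, 1, 2, 1, 2, 0, 0, 0, 1, 0, 0, 0, 1, 2, 1, 0, 1, 1, 0, 0, 1, 1]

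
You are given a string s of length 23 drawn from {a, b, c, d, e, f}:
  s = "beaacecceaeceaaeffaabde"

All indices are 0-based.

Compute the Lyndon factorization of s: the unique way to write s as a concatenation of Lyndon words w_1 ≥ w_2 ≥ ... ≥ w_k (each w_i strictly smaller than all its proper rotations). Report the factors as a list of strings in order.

emit factor 1: 'be' (i=0, period=2)
emit factor 2: 'aacecceaeceaaeff' (i=2, period=16)
emit factor 3: 'aabde' (i=18, period=5)

["be", "aacecceaeceaaeff", "aabde"]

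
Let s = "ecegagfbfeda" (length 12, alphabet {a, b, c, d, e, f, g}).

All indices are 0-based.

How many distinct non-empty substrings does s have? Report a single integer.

rank→(start, suffix):
  0 → (11, 'a')
  1 → (4, 'agfbfeda')
  2 → (7, 'bfeda')
  3 → (1, 'cegagfbfeda')
  4 → (10, 'da')
  5 → (0, 'ecegagfbfeda')
  6 → (9, 'eda')
  7 → (2, 'egagfbfeda')
  8 → (6, 'fbfeda')
  9 → (8, 'feda')
  10 → (3, 'gagfbfeda')
  11 → (5, 'gfbfeda')

SA = [11, 4, 7, 1, 10, 0, 9, 2, 6, 8, 3, 5]
i: (SA[i-1],SA[i]) lcp shared
  1: (11,4) 1 'a'
  2: (4,7) 0 ''
  3: (7,1) 0 ''
  4: (1,10) 0 ''
  5: (10,0) 0 ''
  6: (0,9) 1 'e'
  7: (9,2) 1 'e'
  8: (2,6) 0 ''
  9: (6,8) 1 'f'
  10: (8,3) 0 ''
  11: (3,5) 1 'g'

n(n+1)/2 = 12·13/2 = 78
Σ LCP = 0 + 1 + 0 + 0 + 0 + 0 + 1 + 1 + 0 + 1 + 0 + 1 = 5
distinct = 78 − 5 = 73

73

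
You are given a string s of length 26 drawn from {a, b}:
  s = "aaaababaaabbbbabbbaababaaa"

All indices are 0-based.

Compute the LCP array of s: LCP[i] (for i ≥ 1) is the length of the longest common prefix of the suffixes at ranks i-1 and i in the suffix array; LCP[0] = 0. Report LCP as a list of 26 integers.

sorted suffixes:
  #0 SA[0]=25  'a'
  #1 SA[1]=24  'aa'
  #2 SA[2]=23  'aaa'
  #3 SA[3]=0  'aaaababaaabbbbabbbaababaaa'
  #4 SA[4]=1  'aaababaaabbbbabbbaababaaa'
  #5 SA[5]=7  'aaabbbbabbbaababaaa'
  #6 SA[6]=18  'aababaaa'
  #7 SA[7]=2  'aababaaabbbbabbbaababaaa'
  #8 SA[8]=8  'aabbbbabbbaababaaa'
  #9 SA[9]=21  'abaaa'
  #10 SA[10]=5  'abaaabbbbabbbaababaaa'
  #11 SA[11]=19  'ababaaa'
  #12 SA[12]=3  'ababaaabbbbabbbaababaaa'
  #13 SA[13]=14  'abbbaababaaa'
  #14 SA[14]=9  'abbbbabbbaababaaa'
  #15 SA[15]=22  'baaa'
  #16 SA[16]=6  'baaabbbbabbbaababaaa'
  #17 SA[17]=17  'baababaaa'
  #18 SA[18]=20  'babaaa'
  #19 SA[19]=4  'babaaabbbbabbbaababaaa'
  #20 SA[20]=13  'babbbaababaaa'
  #21 SA[21]=16  'bbaababaaa'
  #22 SA[22]=12  'bbabbbaababaaa'
  #23 SA[23]=15  'bbbaababaaa'
  #24 SA[24]=11  'bbbabbbaababaaa'
  #25 SA[25]=10  'bbbbabbbaababaaa'

SA = [25, 24, 23, 0, 1, 7, 18, 2, 8, 21, 5, 19, 3, 14, 9, 22, 6, 17, 20, 4, 13, 16, 12, 15, 11, 10]
i: (SA[i-1],SA[i]) lcp shared
  1: (25,24) 1 'a'
  2: (24,23) 2 'aa'
  3: (23,0) 3 'aaa'
  4: (0,1) 3 'aaa'
  5: (1,7) 4 'aaab'
  6: (7,18) 2 'aa'
  7: (18,2) 8 'aababaaa'
  8: (2,8) 3 'aab'
  9: (8,21) 1 'a'
  10: (21,5) 5 'abaaa'
  11: (5,19) 3 'aba'
  12: (19,3) 7 'ababaaa'
  13: (3,14) 2 'ab'
  14: (14,9) 4 'abbb'
  15: (9,22) 0 ''
  16: (22,6) 4 'baaa'
  17: (6,17) 3 'baa'
  18: (17,20) 2 'ba'
  19: (20,4) 6 'babaaa'
  20: (4,13) 3 'bab'
  21: (13,16) 1 'b'
  22: (16,12) 3 'bba'
  23: (12,15) 2 'bb'
  24: (15,11) 4 'bbba'
  25: (11,10) 3 'bbb'

[0, 1, 2, 3, 3, 4, 2, 8, 3, 1, 5, 3, 7, 2, 4, 0, 4, 3, 2, 6, 3, 1, 3, 2, 4, 3]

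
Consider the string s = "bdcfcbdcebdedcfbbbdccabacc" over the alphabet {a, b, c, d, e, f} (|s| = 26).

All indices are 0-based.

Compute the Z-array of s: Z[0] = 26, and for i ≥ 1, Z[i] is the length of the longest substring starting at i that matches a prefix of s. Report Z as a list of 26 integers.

[26, 0, 0, 0, 0, 3, 0, 0, 0, 2, 0, 0, 0, 0, 0, 1, 1, 3, 0, 0, 0, 0, 1, 0, 0, 0]

Z[0]=26
i=1: i≥r, start 0; Z[1]=0
i=2: i≥r, start 0; Z[2]=0
i=3: i≥r, start 0; Z[3]=0
i=4: i≥r, start 0; Z[4]=0
i=5: i≥r, start 0; Z[5]=3 grow→box=[5,8)
i=6: min(r-i=2, Z[1]=0)=0; Z[6]=0
i=7: min(r-i=1, Z[2]=0)=0; Z[7]=0
i=8: i≥r, start 0; Z[8]=0
i=9: i≥r, start 0; Z[9]=2 grow→box=[9,11)
i=10: min(r-i=1, Z[1]=0)=0; Z[10]=0
i=11: i≥r, start 0; Z[11]=0
i=12: i≥r, start 0; Z[12]=0
i=13: i≥r, start 0; Z[13]=0
i=14: i≥r, start 0; Z[14]=0
i=15: i≥r, start 0; Z[15]=1 grow→box=[15,16)
i=16: i≥r, start 0; Z[16]=1 grow→box=[16,17)
i=17: i≥r, start 0; Z[17]=3 grow→box=[17,20)
i=18: min(r-i=2, Z[1]=0)=0; Z[18]=0
i=19: min(r-i=1, Z[2]=0)=0; Z[19]=0
i=20: i≥r, start 0; Z[20]=0
i=21: i≥r, start 0; Z[21]=0
i=22: i≥r, start 0; Z[22]=1 grow→box=[22,23)
i=23: i≥r, start 0; Z[23]=0
i=24: i≥r, start 0; Z[24]=0
i=25: i≥r, start 0; Z[25]=0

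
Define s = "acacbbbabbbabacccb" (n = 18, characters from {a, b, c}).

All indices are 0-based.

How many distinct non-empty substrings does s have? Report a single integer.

140

rank→(start, suffix):
  0 → (11, 'abacccb')
  1 → (7, 'abbbabacccb')
  2 → (0, 'acacbbbabbbabacccb')
  3 → (2, 'acbbbabbbabacccb')
  4 → (13, 'acccb')
  5 → (17, 'b')
  6 → (10, 'babacccb')
  7 → (6, 'babbbabacccb')
  8 → (12, 'bacccb')
  9 → (9, 'bbabacccb')
  10 → (5, 'bbabbbabacccb')
  11 → (8, 'bbbabacccb')
  12 → (4, 'bbbabbbabacccb')
  13 → (1, 'cacbbbabbbabacccb')
  14 → (16, 'cb')
  15 → (3, 'cbbbabbbabacccb')
  16 → (15, 'ccb')
  17 → (14, 'cccb')

SA = [11, 7, 0, 2, 13, 17, 10, 6, 12, 9, 5, 8, 4, 1, 16, 3, 15, 14]
[i] adj suffixes → lcp
  [1] 11/7 → 2 ('ab')
  [2] 7/0 → 1 ('a')
  [3] 0/2 → 2 ('ac')
  [4] 2/13 → 2 ('ac')
  [5] 13/17 → 0 ('')
  [6] 17/10 → 1 ('b')
  [7] 10/6 → 3 ('bab')
  [8] 6/12 → 2 ('ba')
  [9] 12/9 → 1 ('b')
  [10] 9/5 → 4 ('bbab')
  [11] 5/8 → 2 ('bb')
  [12] 8/4 → 5 ('bbbab')
  [13] 4/1 → 0 ('')
  [14] 1/16 → 1 ('c')
  [15] 16/3 → 2 ('cb')
  [16] 3/15 → 1 ('c')
  [17] 15/14 → 2 ('cc')

n(n+1)/2 = 18·19/2 = 171
Σ LCP = 0 + 2 + 1 + 2 + 2 + 0 + 1 + 3 + 2 + 1 + 4 + 2 + 5 + 0 + 1 + 2 + 1 + 2 = 31
distinct = 171 − 31 = 140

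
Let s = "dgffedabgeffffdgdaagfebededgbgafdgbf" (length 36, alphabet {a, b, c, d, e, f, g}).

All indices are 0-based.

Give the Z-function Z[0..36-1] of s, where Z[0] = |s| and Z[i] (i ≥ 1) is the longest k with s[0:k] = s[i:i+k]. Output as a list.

Z[0]=36
i=1: i≥r, start 0; Z[1]=0
i=2: i≥r, start 0; Z[2]=0
i=3: i≥r, start 0; Z[3]=0
i=4: i≥r, start 0; Z[4]=0
i=5: i≥r, start 0; Z[5]=1 grow→box=[5,6)
i=6: i≥r, start 0; Z[6]=0
i=7: i≥r, start 0; Z[7]=0
i=8: i≥r, start 0; Z[8]=0
i=9: i≥r, start 0; Z[9]=0
i=10: i≥r, start 0; Z[10]=0
i=11: i≥r, start 0; Z[11]=0
i=12: i≥r, start 0; Z[12]=0
i=13: i≥r, start 0; Z[13]=0
i=14: i≥r, start 0; Z[14]=2 grow→box=[14,16)
i=15: min(r-i=1, Z[1]=0)=0; Z[15]=0
i=16: i≥r, start 0; Z[16]=1 grow→box=[16,17)
i=17: i≥r, start 0; Z[17]=0
i=18: i≥r, start 0; Z[18]=0
i=19: i≥r, start 0; Z[19]=0
i=20: i≥r, start 0; Z[20]=0
i=21: i≥r, start 0; Z[21]=0
i=22: i≥r, start 0; Z[22]=0
i=23: i≥r, start 0; Z[23]=0
i=24: i≥r, start 0; Z[24]=1 grow→box=[24,25)
i=25: i≥r, start 0; Z[25]=0
i=26: i≥r, start 0; Z[26]=2 grow→box=[26,28)
i=27: min(r-i=1, Z[1]=0)=0; Z[27]=0
i=28: i≥r, start 0; Z[28]=0
i=29: i≥r, start 0; Z[29]=0
i=30: i≥r, start 0; Z[30]=0
i=31: i≥r, start 0; Z[31]=0
i=32: i≥r, start 0; Z[32]=2 grow→box=[32,34)
i=33: min(r-i=1, Z[1]=0)=0; Z[33]=0
i=34: i≥r, start 0; Z[34]=0
i=35: i≥r, start 0; Z[35]=0

[36, 0, 0, 0, 0, 1, 0, 0, 0, 0, 0, 0, 0, 0, 2, 0, 1, 0, 0, 0, 0, 0, 0, 0, 1, 0, 2, 0, 0, 0, 0, 0, 2, 0, 0, 0]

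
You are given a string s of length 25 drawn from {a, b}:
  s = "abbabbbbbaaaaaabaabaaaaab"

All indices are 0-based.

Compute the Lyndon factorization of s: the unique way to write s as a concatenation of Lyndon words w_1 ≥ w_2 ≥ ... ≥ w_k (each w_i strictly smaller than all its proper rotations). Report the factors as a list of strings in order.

["abbabbbbb", "aaaaaabaabaaaaab"]

emit factor 1: 'abbabbbbb' (i=0, period=9)
emit factor 2: 'aaaaaabaabaaaaab' (i=9, period=16)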